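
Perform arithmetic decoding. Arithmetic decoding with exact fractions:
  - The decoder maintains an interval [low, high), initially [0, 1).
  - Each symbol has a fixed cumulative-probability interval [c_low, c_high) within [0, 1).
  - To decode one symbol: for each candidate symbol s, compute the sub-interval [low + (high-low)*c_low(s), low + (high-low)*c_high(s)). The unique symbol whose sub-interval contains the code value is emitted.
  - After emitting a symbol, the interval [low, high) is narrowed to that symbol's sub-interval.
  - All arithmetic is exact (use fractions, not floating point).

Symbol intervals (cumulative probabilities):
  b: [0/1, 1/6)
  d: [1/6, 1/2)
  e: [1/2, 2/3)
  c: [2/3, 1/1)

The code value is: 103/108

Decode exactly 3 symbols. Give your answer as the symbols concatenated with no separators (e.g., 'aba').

Answer: cce

Derivation:
Step 1: interval [0/1, 1/1), width = 1/1 - 0/1 = 1/1
  'b': [0/1 + 1/1*0/1, 0/1 + 1/1*1/6) = [0/1, 1/6)
  'd': [0/1 + 1/1*1/6, 0/1 + 1/1*1/2) = [1/6, 1/2)
  'e': [0/1 + 1/1*1/2, 0/1 + 1/1*2/3) = [1/2, 2/3)
  'c': [0/1 + 1/1*2/3, 0/1 + 1/1*1/1) = [2/3, 1/1) <- contains code 103/108
  emit 'c', narrow to [2/3, 1/1)
Step 2: interval [2/3, 1/1), width = 1/1 - 2/3 = 1/3
  'b': [2/3 + 1/3*0/1, 2/3 + 1/3*1/6) = [2/3, 13/18)
  'd': [2/3 + 1/3*1/6, 2/3 + 1/3*1/2) = [13/18, 5/6)
  'e': [2/3 + 1/3*1/2, 2/3 + 1/3*2/3) = [5/6, 8/9)
  'c': [2/3 + 1/3*2/3, 2/3 + 1/3*1/1) = [8/9, 1/1) <- contains code 103/108
  emit 'c', narrow to [8/9, 1/1)
Step 3: interval [8/9, 1/1), width = 1/1 - 8/9 = 1/9
  'b': [8/9 + 1/9*0/1, 8/9 + 1/9*1/6) = [8/9, 49/54)
  'd': [8/9 + 1/9*1/6, 8/9 + 1/9*1/2) = [49/54, 17/18)
  'e': [8/9 + 1/9*1/2, 8/9 + 1/9*2/3) = [17/18, 26/27) <- contains code 103/108
  'c': [8/9 + 1/9*2/3, 8/9 + 1/9*1/1) = [26/27, 1/1)
  emit 'e', narrow to [17/18, 26/27)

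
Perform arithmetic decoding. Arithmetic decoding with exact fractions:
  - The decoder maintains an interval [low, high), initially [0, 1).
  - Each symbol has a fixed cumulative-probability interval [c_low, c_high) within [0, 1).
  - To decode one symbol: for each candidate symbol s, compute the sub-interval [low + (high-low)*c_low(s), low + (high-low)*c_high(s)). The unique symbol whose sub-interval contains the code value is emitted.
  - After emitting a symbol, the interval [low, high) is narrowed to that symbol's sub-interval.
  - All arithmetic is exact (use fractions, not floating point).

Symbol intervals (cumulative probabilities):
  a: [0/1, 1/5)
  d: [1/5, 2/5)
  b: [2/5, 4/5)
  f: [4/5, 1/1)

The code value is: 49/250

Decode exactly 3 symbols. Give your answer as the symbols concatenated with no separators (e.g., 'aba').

Step 1: interval [0/1, 1/1), width = 1/1 - 0/1 = 1/1
  'a': [0/1 + 1/1*0/1, 0/1 + 1/1*1/5) = [0/1, 1/5) <- contains code 49/250
  'd': [0/1 + 1/1*1/5, 0/1 + 1/1*2/5) = [1/5, 2/5)
  'b': [0/1 + 1/1*2/5, 0/1 + 1/1*4/5) = [2/5, 4/5)
  'f': [0/1 + 1/1*4/5, 0/1 + 1/1*1/1) = [4/5, 1/1)
  emit 'a', narrow to [0/1, 1/5)
Step 2: interval [0/1, 1/5), width = 1/5 - 0/1 = 1/5
  'a': [0/1 + 1/5*0/1, 0/1 + 1/5*1/5) = [0/1, 1/25)
  'd': [0/1 + 1/5*1/5, 0/1 + 1/5*2/5) = [1/25, 2/25)
  'b': [0/1 + 1/5*2/5, 0/1 + 1/5*4/5) = [2/25, 4/25)
  'f': [0/1 + 1/5*4/5, 0/1 + 1/5*1/1) = [4/25, 1/5) <- contains code 49/250
  emit 'f', narrow to [4/25, 1/5)
Step 3: interval [4/25, 1/5), width = 1/5 - 4/25 = 1/25
  'a': [4/25 + 1/25*0/1, 4/25 + 1/25*1/5) = [4/25, 21/125)
  'd': [4/25 + 1/25*1/5, 4/25 + 1/25*2/5) = [21/125, 22/125)
  'b': [4/25 + 1/25*2/5, 4/25 + 1/25*4/5) = [22/125, 24/125)
  'f': [4/25 + 1/25*4/5, 4/25 + 1/25*1/1) = [24/125, 1/5) <- contains code 49/250
  emit 'f', narrow to [24/125, 1/5)

Answer: aff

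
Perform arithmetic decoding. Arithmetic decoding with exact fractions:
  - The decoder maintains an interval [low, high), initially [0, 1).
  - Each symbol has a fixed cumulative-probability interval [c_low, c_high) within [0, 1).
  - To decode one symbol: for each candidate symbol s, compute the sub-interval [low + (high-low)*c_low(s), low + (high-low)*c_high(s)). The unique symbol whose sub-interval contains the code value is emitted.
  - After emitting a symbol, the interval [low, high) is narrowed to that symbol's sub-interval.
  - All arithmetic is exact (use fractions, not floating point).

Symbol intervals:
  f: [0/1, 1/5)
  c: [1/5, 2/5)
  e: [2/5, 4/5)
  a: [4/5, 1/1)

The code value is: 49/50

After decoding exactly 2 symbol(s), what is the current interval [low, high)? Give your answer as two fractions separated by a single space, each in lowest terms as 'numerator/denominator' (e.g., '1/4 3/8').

Answer: 24/25 1/1

Derivation:
Step 1: interval [0/1, 1/1), width = 1/1 - 0/1 = 1/1
  'f': [0/1 + 1/1*0/1, 0/1 + 1/1*1/5) = [0/1, 1/5)
  'c': [0/1 + 1/1*1/5, 0/1 + 1/1*2/5) = [1/5, 2/5)
  'e': [0/1 + 1/1*2/5, 0/1 + 1/1*4/5) = [2/5, 4/5)
  'a': [0/1 + 1/1*4/5, 0/1 + 1/1*1/1) = [4/5, 1/1) <- contains code 49/50
  emit 'a', narrow to [4/5, 1/1)
Step 2: interval [4/5, 1/1), width = 1/1 - 4/5 = 1/5
  'f': [4/5 + 1/5*0/1, 4/5 + 1/5*1/5) = [4/5, 21/25)
  'c': [4/5 + 1/5*1/5, 4/5 + 1/5*2/5) = [21/25, 22/25)
  'e': [4/5 + 1/5*2/5, 4/5 + 1/5*4/5) = [22/25, 24/25)
  'a': [4/5 + 1/5*4/5, 4/5 + 1/5*1/1) = [24/25, 1/1) <- contains code 49/50
  emit 'a', narrow to [24/25, 1/1)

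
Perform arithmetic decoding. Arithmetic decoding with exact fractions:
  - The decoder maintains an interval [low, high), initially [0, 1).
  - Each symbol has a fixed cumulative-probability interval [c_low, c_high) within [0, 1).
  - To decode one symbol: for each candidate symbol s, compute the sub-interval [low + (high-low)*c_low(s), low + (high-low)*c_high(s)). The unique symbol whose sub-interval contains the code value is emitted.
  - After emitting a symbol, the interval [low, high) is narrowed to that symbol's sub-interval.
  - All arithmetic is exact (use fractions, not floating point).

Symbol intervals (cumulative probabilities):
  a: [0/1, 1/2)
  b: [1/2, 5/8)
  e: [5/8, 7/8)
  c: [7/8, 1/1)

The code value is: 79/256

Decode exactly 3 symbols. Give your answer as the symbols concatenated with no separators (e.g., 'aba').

Step 1: interval [0/1, 1/1), width = 1/1 - 0/1 = 1/1
  'a': [0/1 + 1/1*0/1, 0/1 + 1/1*1/2) = [0/1, 1/2) <- contains code 79/256
  'b': [0/1 + 1/1*1/2, 0/1 + 1/1*5/8) = [1/2, 5/8)
  'e': [0/1 + 1/1*5/8, 0/1 + 1/1*7/8) = [5/8, 7/8)
  'c': [0/1 + 1/1*7/8, 0/1 + 1/1*1/1) = [7/8, 1/1)
  emit 'a', narrow to [0/1, 1/2)
Step 2: interval [0/1, 1/2), width = 1/2 - 0/1 = 1/2
  'a': [0/1 + 1/2*0/1, 0/1 + 1/2*1/2) = [0/1, 1/4)
  'b': [0/1 + 1/2*1/2, 0/1 + 1/2*5/8) = [1/4, 5/16) <- contains code 79/256
  'e': [0/1 + 1/2*5/8, 0/1 + 1/2*7/8) = [5/16, 7/16)
  'c': [0/1 + 1/2*7/8, 0/1 + 1/2*1/1) = [7/16, 1/2)
  emit 'b', narrow to [1/4, 5/16)
Step 3: interval [1/4, 5/16), width = 5/16 - 1/4 = 1/16
  'a': [1/4 + 1/16*0/1, 1/4 + 1/16*1/2) = [1/4, 9/32)
  'b': [1/4 + 1/16*1/2, 1/4 + 1/16*5/8) = [9/32, 37/128)
  'e': [1/4 + 1/16*5/8, 1/4 + 1/16*7/8) = [37/128, 39/128)
  'c': [1/4 + 1/16*7/8, 1/4 + 1/16*1/1) = [39/128, 5/16) <- contains code 79/256
  emit 'c', narrow to [39/128, 5/16)

Answer: abc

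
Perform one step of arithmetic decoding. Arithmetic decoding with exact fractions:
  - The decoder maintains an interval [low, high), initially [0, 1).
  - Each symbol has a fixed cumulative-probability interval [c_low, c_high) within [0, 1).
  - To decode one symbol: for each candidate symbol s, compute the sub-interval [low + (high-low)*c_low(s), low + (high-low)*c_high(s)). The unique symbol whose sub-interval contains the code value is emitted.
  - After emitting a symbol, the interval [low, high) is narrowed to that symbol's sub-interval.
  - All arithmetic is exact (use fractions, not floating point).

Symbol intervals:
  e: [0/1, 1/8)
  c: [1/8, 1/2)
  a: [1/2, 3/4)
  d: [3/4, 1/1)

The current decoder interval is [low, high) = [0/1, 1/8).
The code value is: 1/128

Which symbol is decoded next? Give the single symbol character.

Answer: e

Derivation:
Interval width = high − low = 1/8 − 0/1 = 1/8
Scaled code = (code − low) / width = (1/128 − 0/1) / 1/8 = 1/16
  e: [0/1, 1/8) ← scaled code falls here ✓
  c: [1/8, 1/2) 
  a: [1/2, 3/4) 
  d: [3/4, 1/1) 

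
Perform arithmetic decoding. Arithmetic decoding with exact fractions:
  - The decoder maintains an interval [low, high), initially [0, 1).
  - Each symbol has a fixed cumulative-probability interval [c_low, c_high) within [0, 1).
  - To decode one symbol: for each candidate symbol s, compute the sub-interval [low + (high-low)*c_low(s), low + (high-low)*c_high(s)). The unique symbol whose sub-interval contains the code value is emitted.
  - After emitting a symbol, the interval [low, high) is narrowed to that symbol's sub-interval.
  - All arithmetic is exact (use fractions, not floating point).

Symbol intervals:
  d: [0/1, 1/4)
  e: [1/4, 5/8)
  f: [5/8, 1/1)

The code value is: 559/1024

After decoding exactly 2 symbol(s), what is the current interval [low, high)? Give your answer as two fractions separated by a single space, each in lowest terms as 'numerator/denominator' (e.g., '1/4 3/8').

Step 1: interval [0/1, 1/1), width = 1/1 - 0/1 = 1/1
  'd': [0/1 + 1/1*0/1, 0/1 + 1/1*1/4) = [0/1, 1/4)
  'e': [0/1 + 1/1*1/4, 0/1 + 1/1*5/8) = [1/4, 5/8) <- contains code 559/1024
  'f': [0/1 + 1/1*5/8, 0/1 + 1/1*1/1) = [5/8, 1/1)
  emit 'e', narrow to [1/4, 5/8)
Step 2: interval [1/4, 5/8), width = 5/8 - 1/4 = 3/8
  'd': [1/4 + 3/8*0/1, 1/4 + 3/8*1/4) = [1/4, 11/32)
  'e': [1/4 + 3/8*1/4, 1/4 + 3/8*5/8) = [11/32, 31/64)
  'f': [1/4 + 3/8*5/8, 1/4 + 3/8*1/1) = [31/64, 5/8) <- contains code 559/1024
  emit 'f', narrow to [31/64, 5/8)

Answer: 31/64 5/8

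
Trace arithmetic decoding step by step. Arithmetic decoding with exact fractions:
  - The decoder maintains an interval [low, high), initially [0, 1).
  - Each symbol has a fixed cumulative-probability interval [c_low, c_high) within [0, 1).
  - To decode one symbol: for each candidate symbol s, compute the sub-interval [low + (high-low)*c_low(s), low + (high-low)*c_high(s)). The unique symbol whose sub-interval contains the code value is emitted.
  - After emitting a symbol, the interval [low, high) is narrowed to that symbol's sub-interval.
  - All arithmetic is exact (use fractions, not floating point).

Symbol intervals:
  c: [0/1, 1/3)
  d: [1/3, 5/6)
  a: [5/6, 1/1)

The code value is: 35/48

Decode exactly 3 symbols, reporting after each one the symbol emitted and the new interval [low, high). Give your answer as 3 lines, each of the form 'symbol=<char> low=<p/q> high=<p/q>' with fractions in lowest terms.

Answer: symbol=d low=1/3 high=5/6
symbol=d low=1/2 high=3/4
symbol=a low=17/24 high=3/4

Derivation:
Step 1: interval [0/1, 1/1), width = 1/1 - 0/1 = 1/1
  'c': [0/1 + 1/1*0/1, 0/1 + 1/1*1/3) = [0/1, 1/3)
  'd': [0/1 + 1/1*1/3, 0/1 + 1/1*5/6) = [1/3, 5/6) <- contains code 35/48
  'a': [0/1 + 1/1*5/6, 0/1 + 1/1*1/1) = [5/6, 1/1)
  emit 'd', narrow to [1/3, 5/6)
Step 2: interval [1/3, 5/6), width = 5/6 - 1/3 = 1/2
  'c': [1/3 + 1/2*0/1, 1/3 + 1/2*1/3) = [1/3, 1/2)
  'd': [1/3 + 1/2*1/3, 1/3 + 1/2*5/6) = [1/2, 3/4) <- contains code 35/48
  'a': [1/3 + 1/2*5/6, 1/3 + 1/2*1/1) = [3/4, 5/6)
  emit 'd', narrow to [1/2, 3/4)
Step 3: interval [1/2, 3/4), width = 3/4 - 1/2 = 1/4
  'c': [1/2 + 1/4*0/1, 1/2 + 1/4*1/3) = [1/2, 7/12)
  'd': [1/2 + 1/4*1/3, 1/2 + 1/4*5/6) = [7/12, 17/24)
  'a': [1/2 + 1/4*5/6, 1/2 + 1/4*1/1) = [17/24, 3/4) <- contains code 35/48
  emit 'a', narrow to [17/24, 3/4)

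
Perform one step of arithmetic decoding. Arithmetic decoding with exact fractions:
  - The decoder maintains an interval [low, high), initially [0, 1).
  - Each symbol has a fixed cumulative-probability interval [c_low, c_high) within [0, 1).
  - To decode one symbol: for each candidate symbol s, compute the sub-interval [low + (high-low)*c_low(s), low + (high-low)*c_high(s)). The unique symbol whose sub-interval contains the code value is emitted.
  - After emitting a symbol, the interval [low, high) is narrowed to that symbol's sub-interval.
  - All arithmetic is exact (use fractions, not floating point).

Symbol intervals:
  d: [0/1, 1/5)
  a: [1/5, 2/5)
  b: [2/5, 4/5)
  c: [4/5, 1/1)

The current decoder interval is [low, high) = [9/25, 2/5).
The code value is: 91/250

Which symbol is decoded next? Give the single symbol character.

Interval width = high − low = 2/5 − 9/25 = 1/25
Scaled code = (code − low) / width = (91/250 − 9/25) / 1/25 = 1/10
  d: [0/1, 1/5) ← scaled code falls here ✓
  a: [1/5, 2/5) 
  b: [2/5, 4/5) 
  c: [4/5, 1/1) 

Answer: d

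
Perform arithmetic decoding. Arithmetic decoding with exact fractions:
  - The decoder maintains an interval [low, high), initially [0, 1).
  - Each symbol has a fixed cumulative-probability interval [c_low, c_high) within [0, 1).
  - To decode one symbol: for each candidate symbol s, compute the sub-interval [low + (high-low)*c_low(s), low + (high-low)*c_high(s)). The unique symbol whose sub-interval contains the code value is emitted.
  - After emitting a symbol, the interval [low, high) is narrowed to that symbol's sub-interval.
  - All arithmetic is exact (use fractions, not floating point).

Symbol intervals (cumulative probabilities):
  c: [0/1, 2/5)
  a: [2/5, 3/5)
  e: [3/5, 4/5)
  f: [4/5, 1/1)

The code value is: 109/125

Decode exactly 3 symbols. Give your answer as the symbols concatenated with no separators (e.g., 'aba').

Step 1: interval [0/1, 1/1), width = 1/1 - 0/1 = 1/1
  'c': [0/1 + 1/1*0/1, 0/1 + 1/1*2/5) = [0/1, 2/5)
  'a': [0/1 + 1/1*2/5, 0/1 + 1/1*3/5) = [2/5, 3/5)
  'e': [0/1 + 1/1*3/5, 0/1 + 1/1*4/5) = [3/5, 4/5)
  'f': [0/1 + 1/1*4/5, 0/1 + 1/1*1/1) = [4/5, 1/1) <- contains code 109/125
  emit 'f', narrow to [4/5, 1/1)
Step 2: interval [4/5, 1/1), width = 1/1 - 4/5 = 1/5
  'c': [4/5 + 1/5*0/1, 4/5 + 1/5*2/5) = [4/5, 22/25) <- contains code 109/125
  'a': [4/5 + 1/5*2/5, 4/5 + 1/5*3/5) = [22/25, 23/25)
  'e': [4/5 + 1/5*3/5, 4/5 + 1/5*4/5) = [23/25, 24/25)
  'f': [4/5 + 1/5*4/5, 4/5 + 1/5*1/1) = [24/25, 1/1)
  emit 'c', narrow to [4/5, 22/25)
Step 3: interval [4/5, 22/25), width = 22/25 - 4/5 = 2/25
  'c': [4/5 + 2/25*0/1, 4/5 + 2/25*2/5) = [4/5, 104/125)
  'a': [4/5 + 2/25*2/5, 4/5 + 2/25*3/5) = [104/125, 106/125)
  'e': [4/5 + 2/25*3/5, 4/5 + 2/25*4/5) = [106/125, 108/125)
  'f': [4/5 + 2/25*4/5, 4/5 + 2/25*1/1) = [108/125, 22/25) <- contains code 109/125
  emit 'f', narrow to [108/125, 22/25)

Answer: fcf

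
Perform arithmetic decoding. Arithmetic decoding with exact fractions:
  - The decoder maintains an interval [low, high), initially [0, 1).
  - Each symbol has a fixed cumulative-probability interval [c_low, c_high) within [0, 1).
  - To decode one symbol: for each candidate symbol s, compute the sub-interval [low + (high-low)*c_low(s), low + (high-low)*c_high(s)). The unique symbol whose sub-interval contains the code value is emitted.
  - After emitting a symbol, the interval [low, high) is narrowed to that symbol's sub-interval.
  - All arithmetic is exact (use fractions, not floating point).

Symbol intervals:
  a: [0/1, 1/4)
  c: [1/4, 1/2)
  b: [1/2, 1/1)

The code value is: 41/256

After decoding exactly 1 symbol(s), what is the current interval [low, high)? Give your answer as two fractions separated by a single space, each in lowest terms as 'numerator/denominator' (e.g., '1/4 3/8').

Answer: 0/1 1/4

Derivation:
Step 1: interval [0/1, 1/1), width = 1/1 - 0/1 = 1/1
  'a': [0/1 + 1/1*0/1, 0/1 + 1/1*1/4) = [0/1, 1/4) <- contains code 41/256
  'c': [0/1 + 1/1*1/4, 0/1 + 1/1*1/2) = [1/4, 1/2)
  'b': [0/1 + 1/1*1/2, 0/1 + 1/1*1/1) = [1/2, 1/1)
  emit 'a', narrow to [0/1, 1/4)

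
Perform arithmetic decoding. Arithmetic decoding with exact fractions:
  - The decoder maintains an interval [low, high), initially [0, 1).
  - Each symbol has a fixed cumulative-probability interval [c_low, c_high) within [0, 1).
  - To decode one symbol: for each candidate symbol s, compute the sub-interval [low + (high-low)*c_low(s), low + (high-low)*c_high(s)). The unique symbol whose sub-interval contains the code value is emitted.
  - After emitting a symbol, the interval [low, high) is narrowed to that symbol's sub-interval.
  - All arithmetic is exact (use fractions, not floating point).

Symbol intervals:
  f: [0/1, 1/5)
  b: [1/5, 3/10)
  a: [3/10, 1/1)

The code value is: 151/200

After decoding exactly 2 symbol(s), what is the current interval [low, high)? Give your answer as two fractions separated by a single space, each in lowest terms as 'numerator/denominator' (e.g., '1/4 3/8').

Answer: 51/100 1/1

Derivation:
Step 1: interval [0/1, 1/1), width = 1/1 - 0/1 = 1/1
  'f': [0/1 + 1/1*0/1, 0/1 + 1/1*1/5) = [0/1, 1/5)
  'b': [0/1 + 1/1*1/5, 0/1 + 1/1*3/10) = [1/5, 3/10)
  'a': [0/1 + 1/1*3/10, 0/1 + 1/1*1/1) = [3/10, 1/1) <- contains code 151/200
  emit 'a', narrow to [3/10, 1/1)
Step 2: interval [3/10, 1/1), width = 1/1 - 3/10 = 7/10
  'f': [3/10 + 7/10*0/1, 3/10 + 7/10*1/5) = [3/10, 11/25)
  'b': [3/10 + 7/10*1/5, 3/10 + 7/10*3/10) = [11/25, 51/100)
  'a': [3/10 + 7/10*3/10, 3/10 + 7/10*1/1) = [51/100, 1/1) <- contains code 151/200
  emit 'a', narrow to [51/100, 1/1)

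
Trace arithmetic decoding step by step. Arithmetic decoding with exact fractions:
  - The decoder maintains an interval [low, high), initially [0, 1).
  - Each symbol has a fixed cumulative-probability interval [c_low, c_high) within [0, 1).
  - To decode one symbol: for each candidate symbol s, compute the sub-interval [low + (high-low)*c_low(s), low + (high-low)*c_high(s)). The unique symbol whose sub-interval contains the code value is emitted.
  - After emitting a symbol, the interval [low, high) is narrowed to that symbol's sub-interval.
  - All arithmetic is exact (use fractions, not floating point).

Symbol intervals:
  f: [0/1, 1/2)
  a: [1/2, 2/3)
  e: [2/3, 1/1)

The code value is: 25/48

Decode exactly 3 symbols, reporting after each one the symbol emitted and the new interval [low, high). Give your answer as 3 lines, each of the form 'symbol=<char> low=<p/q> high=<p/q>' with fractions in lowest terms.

Step 1: interval [0/1, 1/1), width = 1/1 - 0/1 = 1/1
  'f': [0/1 + 1/1*0/1, 0/1 + 1/1*1/2) = [0/1, 1/2)
  'a': [0/1 + 1/1*1/2, 0/1 + 1/1*2/3) = [1/2, 2/3) <- contains code 25/48
  'e': [0/1 + 1/1*2/3, 0/1 + 1/1*1/1) = [2/3, 1/1)
  emit 'a', narrow to [1/2, 2/3)
Step 2: interval [1/2, 2/3), width = 2/3 - 1/2 = 1/6
  'f': [1/2 + 1/6*0/1, 1/2 + 1/6*1/2) = [1/2, 7/12) <- contains code 25/48
  'a': [1/2 + 1/6*1/2, 1/2 + 1/6*2/3) = [7/12, 11/18)
  'e': [1/2 + 1/6*2/3, 1/2 + 1/6*1/1) = [11/18, 2/3)
  emit 'f', narrow to [1/2, 7/12)
Step 3: interval [1/2, 7/12), width = 7/12 - 1/2 = 1/12
  'f': [1/2 + 1/12*0/1, 1/2 + 1/12*1/2) = [1/2, 13/24) <- contains code 25/48
  'a': [1/2 + 1/12*1/2, 1/2 + 1/12*2/3) = [13/24, 5/9)
  'e': [1/2 + 1/12*2/3, 1/2 + 1/12*1/1) = [5/9, 7/12)
  emit 'f', narrow to [1/2, 13/24)

Answer: symbol=a low=1/2 high=2/3
symbol=f low=1/2 high=7/12
symbol=f low=1/2 high=13/24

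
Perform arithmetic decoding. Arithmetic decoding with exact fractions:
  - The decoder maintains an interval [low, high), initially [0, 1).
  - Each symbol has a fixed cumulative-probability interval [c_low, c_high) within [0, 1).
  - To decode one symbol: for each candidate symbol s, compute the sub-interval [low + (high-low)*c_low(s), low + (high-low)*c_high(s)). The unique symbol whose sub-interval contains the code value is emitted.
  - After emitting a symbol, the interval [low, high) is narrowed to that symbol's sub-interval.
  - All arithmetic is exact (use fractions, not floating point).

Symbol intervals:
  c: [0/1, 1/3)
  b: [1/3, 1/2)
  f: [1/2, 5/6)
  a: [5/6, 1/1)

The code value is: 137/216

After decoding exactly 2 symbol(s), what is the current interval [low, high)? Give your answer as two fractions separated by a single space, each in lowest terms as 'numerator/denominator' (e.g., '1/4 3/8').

Answer: 11/18 2/3

Derivation:
Step 1: interval [0/1, 1/1), width = 1/1 - 0/1 = 1/1
  'c': [0/1 + 1/1*0/1, 0/1 + 1/1*1/3) = [0/1, 1/3)
  'b': [0/1 + 1/1*1/3, 0/1 + 1/1*1/2) = [1/3, 1/2)
  'f': [0/1 + 1/1*1/2, 0/1 + 1/1*5/6) = [1/2, 5/6) <- contains code 137/216
  'a': [0/1 + 1/1*5/6, 0/1 + 1/1*1/1) = [5/6, 1/1)
  emit 'f', narrow to [1/2, 5/6)
Step 2: interval [1/2, 5/6), width = 5/6 - 1/2 = 1/3
  'c': [1/2 + 1/3*0/1, 1/2 + 1/3*1/3) = [1/2, 11/18)
  'b': [1/2 + 1/3*1/3, 1/2 + 1/3*1/2) = [11/18, 2/3) <- contains code 137/216
  'f': [1/2 + 1/3*1/2, 1/2 + 1/3*5/6) = [2/3, 7/9)
  'a': [1/2 + 1/3*5/6, 1/2 + 1/3*1/1) = [7/9, 5/6)
  emit 'b', narrow to [11/18, 2/3)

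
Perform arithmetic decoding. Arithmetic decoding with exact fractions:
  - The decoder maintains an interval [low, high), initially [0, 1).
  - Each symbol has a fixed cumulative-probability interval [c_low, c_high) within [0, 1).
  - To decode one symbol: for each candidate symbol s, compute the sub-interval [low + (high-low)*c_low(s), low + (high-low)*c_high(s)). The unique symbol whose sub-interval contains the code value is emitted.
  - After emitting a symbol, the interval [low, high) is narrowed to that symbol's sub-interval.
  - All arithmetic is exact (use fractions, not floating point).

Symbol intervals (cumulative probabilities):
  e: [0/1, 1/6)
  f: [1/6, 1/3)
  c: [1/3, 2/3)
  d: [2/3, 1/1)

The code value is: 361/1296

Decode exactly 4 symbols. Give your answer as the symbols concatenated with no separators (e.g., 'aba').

Answer: fdee

Derivation:
Step 1: interval [0/1, 1/1), width = 1/1 - 0/1 = 1/1
  'e': [0/1 + 1/1*0/1, 0/1 + 1/1*1/6) = [0/1, 1/6)
  'f': [0/1 + 1/1*1/6, 0/1 + 1/1*1/3) = [1/6, 1/3) <- contains code 361/1296
  'c': [0/1 + 1/1*1/3, 0/1 + 1/1*2/3) = [1/3, 2/3)
  'd': [0/1 + 1/1*2/3, 0/1 + 1/1*1/1) = [2/3, 1/1)
  emit 'f', narrow to [1/6, 1/3)
Step 2: interval [1/6, 1/3), width = 1/3 - 1/6 = 1/6
  'e': [1/6 + 1/6*0/1, 1/6 + 1/6*1/6) = [1/6, 7/36)
  'f': [1/6 + 1/6*1/6, 1/6 + 1/6*1/3) = [7/36, 2/9)
  'c': [1/6 + 1/6*1/3, 1/6 + 1/6*2/3) = [2/9, 5/18)
  'd': [1/6 + 1/6*2/3, 1/6 + 1/6*1/1) = [5/18, 1/3) <- contains code 361/1296
  emit 'd', narrow to [5/18, 1/3)
Step 3: interval [5/18, 1/3), width = 1/3 - 5/18 = 1/18
  'e': [5/18 + 1/18*0/1, 5/18 + 1/18*1/6) = [5/18, 31/108) <- contains code 361/1296
  'f': [5/18 + 1/18*1/6, 5/18 + 1/18*1/3) = [31/108, 8/27)
  'c': [5/18 + 1/18*1/3, 5/18 + 1/18*2/3) = [8/27, 17/54)
  'd': [5/18 + 1/18*2/3, 5/18 + 1/18*1/1) = [17/54, 1/3)
  emit 'e', narrow to [5/18, 31/108)
Step 4: interval [5/18, 31/108), width = 31/108 - 5/18 = 1/108
  'e': [5/18 + 1/108*0/1, 5/18 + 1/108*1/6) = [5/18, 181/648) <- contains code 361/1296
  'f': [5/18 + 1/108*1/6, 5/18 + 1/108*1/3) = [181/648, 91/324)
  'c': [5/18 + 1/108*1/3, 5/18 + 1/108*2/3) = [91/324, 23/81)
  'd': [5/18 + 1/108*2/3, 5/18 + 1/108*1/1) = [23/81, 31/108)
  emit 'e', narrow to [5/18, 181/648)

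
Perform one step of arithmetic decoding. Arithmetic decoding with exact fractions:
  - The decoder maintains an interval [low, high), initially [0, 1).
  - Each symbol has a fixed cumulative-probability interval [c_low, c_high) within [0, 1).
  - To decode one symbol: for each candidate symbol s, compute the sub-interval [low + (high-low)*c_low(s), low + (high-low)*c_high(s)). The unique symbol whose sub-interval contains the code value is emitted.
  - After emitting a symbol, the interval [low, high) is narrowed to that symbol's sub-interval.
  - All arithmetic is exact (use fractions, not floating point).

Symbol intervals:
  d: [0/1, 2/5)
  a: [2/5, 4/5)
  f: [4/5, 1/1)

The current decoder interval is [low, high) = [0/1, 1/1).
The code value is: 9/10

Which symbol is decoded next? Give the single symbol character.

Interval width = high − low = 1/1 − 0/1 = 1/1
Scaled code = (code − low) / width = (9/10 − 0/1) / 1/1 = 9/10
  d: [0/1, 2/5) 
  a: [2/5, 4/5) 
  f: [4/5, 1/1) ← scaled code falls here ✓

Answer: f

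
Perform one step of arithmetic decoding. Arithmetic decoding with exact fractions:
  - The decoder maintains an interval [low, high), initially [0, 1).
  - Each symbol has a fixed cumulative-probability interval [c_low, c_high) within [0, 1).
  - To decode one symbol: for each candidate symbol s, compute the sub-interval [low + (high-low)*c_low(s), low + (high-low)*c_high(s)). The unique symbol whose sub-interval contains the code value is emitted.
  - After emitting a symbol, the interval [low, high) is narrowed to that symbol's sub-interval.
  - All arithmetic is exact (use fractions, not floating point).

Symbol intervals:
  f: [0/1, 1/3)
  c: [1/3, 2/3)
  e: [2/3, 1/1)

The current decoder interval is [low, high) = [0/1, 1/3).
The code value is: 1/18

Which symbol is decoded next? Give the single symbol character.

Answer: f

Derivation:
Interval width = high − low = 1/3 − 0/1 = 1/3
Scaled code = (code − low) / width = (1/18 − 0/1) / 1/3 = 1/6
  f: [0/1, 1/3) ← scaled code falls here ✓
  c: [1/3, 2/3) 
  e: [2/3, 1/1) 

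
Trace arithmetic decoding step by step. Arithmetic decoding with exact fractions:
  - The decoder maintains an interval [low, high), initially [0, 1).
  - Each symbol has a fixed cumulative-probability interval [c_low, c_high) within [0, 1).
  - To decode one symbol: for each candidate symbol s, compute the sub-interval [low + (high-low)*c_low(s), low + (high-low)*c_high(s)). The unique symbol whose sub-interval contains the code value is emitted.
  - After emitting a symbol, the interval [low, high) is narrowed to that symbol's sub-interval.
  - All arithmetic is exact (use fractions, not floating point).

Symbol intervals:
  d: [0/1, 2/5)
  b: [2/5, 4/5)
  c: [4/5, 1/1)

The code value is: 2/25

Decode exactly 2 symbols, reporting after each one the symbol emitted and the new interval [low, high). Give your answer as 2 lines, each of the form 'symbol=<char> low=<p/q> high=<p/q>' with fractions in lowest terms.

Step 1: interval [0/1, 1/1), width = 1/1 - 0/1 = 1/1
  'd': [0/1 + 1/1*0/1, 0/1 + 1/1*2/5) = [0/1, 2/5) <- contains code 2/25
  'b': [0/1 + 1/1*2/5, 0/1 + 1/1*4/5) = [2/5, 4/5)
  'c': [0/1 + 1/1*4/5, 0/1 + 1/1*1/1) = [4/5, 1/1)
  emit 'd', narrow to [0/1, 2/5)
Step 2: interval [0/1, 2/5), width = 2/5 - 0/1 = 2/5
  'd': [0/1 + 2/5*0/1, 0/1 + 2/5*2/5) = [0/1, 4/25) <- contains code 2/25
  'b': [0/1 + 2/5*2/5, 0/1 + 2/5*4/5) = [4/25, 8/25)
  'c': [0/1 + 2/5*4/5, 0/1 + 2/5*1/1) = [8/25, 2/5)
  emit 'd', narrow to [0/1, 4/25)

Answer: symbol=d low=0/1 high=2/5
symbol=d low=0/1 high=4/25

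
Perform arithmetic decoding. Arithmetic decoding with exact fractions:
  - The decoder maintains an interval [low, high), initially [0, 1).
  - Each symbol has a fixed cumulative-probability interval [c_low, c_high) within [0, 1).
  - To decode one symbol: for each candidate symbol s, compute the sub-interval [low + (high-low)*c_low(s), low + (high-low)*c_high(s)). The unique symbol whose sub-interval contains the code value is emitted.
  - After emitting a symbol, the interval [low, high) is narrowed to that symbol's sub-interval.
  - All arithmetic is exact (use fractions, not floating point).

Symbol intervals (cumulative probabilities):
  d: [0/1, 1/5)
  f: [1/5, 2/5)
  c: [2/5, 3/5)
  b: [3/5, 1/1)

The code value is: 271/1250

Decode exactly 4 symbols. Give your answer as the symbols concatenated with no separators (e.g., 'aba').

Answer: fdcd

Derivation:
Step 1: interval [0/1, 1/1), width = 1/1 - 0/1 = 1/1
  'd': [0/1 + 1/1*0/1, 0/1 + 1/1*1/5) = [0/1, 1/5)
  'f': [0/1 + 1/1*1/5, 0/1 + 1/1*2/5) = [1/5, 2/5) <- contains code 271/1250
  'c': [0/1 + 1/1*2/5, 0/1 + 1/1*3/5) = [2/5, 3/5)
  'b': [0/1 + 1/1*3/5, 0/1 + 1/1*1/1) = [3/5, 1/1)
  emit 'f', narrow to [1/5, 2/5)
Step 2: interval [1/5, 2/5), width = 2/5 - 1/5 = 1/5
  'd': [1/5 + 1/5*0/1, 1/5 + 1/5*1/5) = [1/5, 6/25) <- contains code 271/1250
  'f': [1/5 + 1/5*1/5, 1/5 + 1/5*2/5) = [6/25, 7/25)
  'c': [1/5 + 1/5*2/5, 1/5 + 1/5*3/5) = [7/25, 8/25)
  'b': [1/5 + 1/5*3/5, 1/5 + 1/5*1/1) = [8/25, 2/5)
  emit 'd', narrow to [1/5, 6/25)
Step 3: interval [1/5, 6/25), width = 6/25 - 1/5 = 1/25
  'd': [1/5 + 1/25*0/1, 1/5 + 1/25*1/5) = [1/5, 26/125)
  'f': [1/5 + 1/25*1/5, 1/5 + 1/25*2/5) = [26/125, 27/125)
  'c': [1/5 + 1/25*2/5, 1/5 + 1/25*3/5) = [27/125, 28/125) <- contains code 271/1250
  'b': [1/5 + 1/25*3/5, 1/5 + 1/25*1/1) = [28/125, 6/25)
  emit 'c', narrow to [27/125, 28/125)
Step 4: interval [27/125, 28/125), width = 28/125 - 27/125 = 1/125
  'd': [27/125 + 1/125*0/1, 27/125 + 1/125*1/5) = [27/125, 136/625) <- contains code 271/1250
  'f': [27/125 + 1/125*1/5, 27/125 + 1/125*2/5) = [136/625, 137/625)
  'c': [27/125 + 1/125*2/5, 27/125 + 1/125*3/5) = [137/625, 138/625)
  'b': [27/125 + 1/125*3/5, 27/125 + 1/125*1/1) = [138/625, 28/125)
  emit 'd', narrow to [27/125, 136/625)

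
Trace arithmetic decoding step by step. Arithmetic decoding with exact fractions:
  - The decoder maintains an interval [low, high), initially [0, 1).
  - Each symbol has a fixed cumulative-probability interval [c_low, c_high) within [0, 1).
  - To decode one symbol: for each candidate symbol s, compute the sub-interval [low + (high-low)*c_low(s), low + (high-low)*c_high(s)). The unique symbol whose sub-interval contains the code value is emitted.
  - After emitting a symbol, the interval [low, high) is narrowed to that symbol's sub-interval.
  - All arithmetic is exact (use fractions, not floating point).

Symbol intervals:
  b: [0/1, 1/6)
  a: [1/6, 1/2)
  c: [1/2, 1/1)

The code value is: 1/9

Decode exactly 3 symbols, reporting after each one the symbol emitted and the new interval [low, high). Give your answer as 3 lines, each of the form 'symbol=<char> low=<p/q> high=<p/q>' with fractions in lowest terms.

Step 1: interval [0/1, 1/1), width = 1/1 - 0/1 = 1/1
  'b': [0/1 + 1/1*0/1, 0/1 + 1/1*1/6) = [0/1, 1/6) <- contains code 1/9
  'a': [0/1 + 1/1*1/6, 0/1 + 1/1*1/2) = [1/6, 1/2)
  'c': [0/1 + 1/1*1/2, 0/1 + 1/1*1/1) = [1/2, 1/1)
  emit 'b', narrow to [0/1, 1/6)
Step 2: interval [0/1, 1/6), width = 1/6 - 0/1 = 1/6
  'b': [0/1 + 1/6*0/1, 0/1 + 1/6*1/6) = [0/1, 1/36)
  'a': [0/1 + 1/6*1/6, 0/1 + 1/6*1/2) = [1/36, 1/12)
  'c': [0/1 + 1/6*1/2, 0/1 + 1/6*1/1) = [1/12, 1/6) <- contains code 1/9
  emit 'c', narrow to [1/12, 1/6)
Step 3: interval [1/12, 1/6), width = 1/6 - 1/12 = 1/12
  'b': [1/12 + 1/12*0/1, 1/12 + 1/12*1/6) = [1/12, 7/72)
  'a': [1/12 + 1/12*1/6, 1/12 + 1/12*1/2) = [7/72, 1/8) <- contains code 1/9
  'c': [1/12 + 1/12*1/2, 1/12 + 1/12*1/1) = [1/8, 1/6)
  emit 'a', narrow to [7/72, 1/8)

Answer: symbol=b low=0/1 high=1/6
symbol=c low=1/12 high=1/6
symbol=a low=7/72 high=1/8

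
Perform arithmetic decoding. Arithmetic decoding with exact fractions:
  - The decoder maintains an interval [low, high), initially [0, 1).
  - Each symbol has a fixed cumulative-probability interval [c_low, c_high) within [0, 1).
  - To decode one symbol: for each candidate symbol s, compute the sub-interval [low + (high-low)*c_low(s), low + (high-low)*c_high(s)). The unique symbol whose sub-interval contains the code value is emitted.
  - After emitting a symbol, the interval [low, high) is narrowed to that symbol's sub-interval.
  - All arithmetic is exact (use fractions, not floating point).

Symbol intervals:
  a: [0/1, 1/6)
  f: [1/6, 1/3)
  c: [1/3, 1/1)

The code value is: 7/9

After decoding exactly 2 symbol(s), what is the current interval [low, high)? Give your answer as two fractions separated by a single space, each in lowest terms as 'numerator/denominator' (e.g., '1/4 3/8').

Step 1: interval [0/1, 1/1), width = 1/1 - 0/1 = 1/1
  'a': [0/1 + 1/1*0/1, 0/1 + 1/1*1/6) = [0/1, 1/6)
  'f': [0/1 + 1/1*1/6, 0/1 + 1/1*1/3) = [1/6, 1/3)
  'c': [0/1 + 1/1*1/3, 0/1 + 1/1*1/1) = [1/3, 1/1) <- contains code 7/9
  emit 'c', narrow to [1/3, 1/1)
Step 2: interval [1/3, 1/1), width = 1/1 - 1/3 = 2/3
  'a': [1/3 + 2/3*0/1, 1/3 + 2/3*1/6) = [1/3, 4/9)
  'f': [1/3 + 2/3*1/6, 1/3 + 2/3*1/3) = [4/9, 5/9)
  'c': [1/3 + 2/3*1/3, 1/3 + 2/3*1/1) = [5/9, 1/1) <- contains code 7/9
  emit 'c', narrow to [5/9, 1/1)

Answer: 5/9 1/1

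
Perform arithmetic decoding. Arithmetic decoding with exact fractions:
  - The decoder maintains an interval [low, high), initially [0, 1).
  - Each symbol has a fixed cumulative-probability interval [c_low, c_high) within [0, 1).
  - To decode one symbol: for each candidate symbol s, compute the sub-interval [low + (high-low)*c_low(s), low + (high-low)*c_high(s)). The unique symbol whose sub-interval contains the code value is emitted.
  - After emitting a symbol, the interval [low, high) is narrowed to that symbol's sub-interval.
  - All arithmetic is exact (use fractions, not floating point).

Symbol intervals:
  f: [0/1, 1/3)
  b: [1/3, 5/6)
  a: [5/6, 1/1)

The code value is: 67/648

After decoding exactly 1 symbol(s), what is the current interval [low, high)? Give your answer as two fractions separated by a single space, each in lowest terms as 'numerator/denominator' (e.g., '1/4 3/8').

Step 1: interval [0/1, 1/1), width = 1/1 - 0/1 = 1/1
  'f': [0/1 + 1/1*0/1, 0/1 + 1/1*1/3) = [0/1, 1/3) <- contains code 67/648
  'b': [0/1 + 1/1*1/3, 0/1 + 1/1*5/6) = [1/3, 5/6)
  'a': [0/1 + 1/1*5/6, 0/1 + 1/1*1/1) = [5/6, 1/1)
  emit 'f', narrow to [0/1, 1/3)

Answer: 0/1 1/3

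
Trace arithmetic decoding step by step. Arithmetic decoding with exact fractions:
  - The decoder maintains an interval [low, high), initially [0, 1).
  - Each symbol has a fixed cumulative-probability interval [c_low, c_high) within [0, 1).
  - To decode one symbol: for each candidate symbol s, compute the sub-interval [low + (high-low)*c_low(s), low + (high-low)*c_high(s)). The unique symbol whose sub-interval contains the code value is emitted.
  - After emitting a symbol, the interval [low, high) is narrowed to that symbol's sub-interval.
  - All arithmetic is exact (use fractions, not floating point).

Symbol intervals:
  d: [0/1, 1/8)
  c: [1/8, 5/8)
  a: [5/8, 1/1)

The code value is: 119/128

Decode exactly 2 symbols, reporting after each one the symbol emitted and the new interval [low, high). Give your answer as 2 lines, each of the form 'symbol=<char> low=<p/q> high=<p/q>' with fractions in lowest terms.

Answer: symbol=a low=5/8 high=1/1
symbol=a low=55/64 high=1/1

Derivation:
Step 1: interval [0/1, 1/1), width = 1/1 - 0/1 = 1/1
  'd': [0/1 + 1/1*0/1, 0/1 + 1/1*1/8) = [0/1, 1/8)
  'c': [0/1 + 1/1*1/8, 0/1 + 1/1*5/8) = [1/8, 5/8)
  'a': [0/1 + 1/1*5/8, 0/1 + 1/1*1/1) = [5/8, 1/1) <- contains code 119/128
  emit 'a', narrow to [5/8, 1/1)
Step 2: interval [5/8, 1/1), width = 1/1 - 5/8 = 3/8
  'd': [5/8 + 3/8*0/1, 5/8 + 3/8*1/8) = [5/8, 43/64)
  'c': [5/8 + 3/8*1/8, 5/8 + 3/8*5/8) = [43/64, 55/64)
  'a': [5/8 + 3/8*5/8, 5/8 + 3/8*1/1) = [55/64, 1/1) <- contains code 119/128
  emit 'a', narrow to [55/64, 1/1)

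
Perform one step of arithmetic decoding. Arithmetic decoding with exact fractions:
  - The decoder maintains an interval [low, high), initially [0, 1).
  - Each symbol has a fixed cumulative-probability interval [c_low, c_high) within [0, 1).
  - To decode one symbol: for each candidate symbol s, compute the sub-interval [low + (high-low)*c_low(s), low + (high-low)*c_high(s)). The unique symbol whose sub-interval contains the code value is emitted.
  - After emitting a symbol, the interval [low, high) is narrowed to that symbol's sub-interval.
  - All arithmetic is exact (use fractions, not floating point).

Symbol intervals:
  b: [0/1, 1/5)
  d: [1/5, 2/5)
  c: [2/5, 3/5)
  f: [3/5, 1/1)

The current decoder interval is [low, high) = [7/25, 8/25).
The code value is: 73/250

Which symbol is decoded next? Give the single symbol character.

Answer: d

Derivation:
Interval width = high − low = 8/25 − 7/25 = 1/25
Scaled code = (code − low) / width = (73/250 − 7/25) / 1/25 = 3/10
  b: [0/1, 1/5) 
  d: [1/5, 2/5) ← scaled code falls here ✓
  c: [2/5, 3/5) 
  f: [3/5, 1/1) 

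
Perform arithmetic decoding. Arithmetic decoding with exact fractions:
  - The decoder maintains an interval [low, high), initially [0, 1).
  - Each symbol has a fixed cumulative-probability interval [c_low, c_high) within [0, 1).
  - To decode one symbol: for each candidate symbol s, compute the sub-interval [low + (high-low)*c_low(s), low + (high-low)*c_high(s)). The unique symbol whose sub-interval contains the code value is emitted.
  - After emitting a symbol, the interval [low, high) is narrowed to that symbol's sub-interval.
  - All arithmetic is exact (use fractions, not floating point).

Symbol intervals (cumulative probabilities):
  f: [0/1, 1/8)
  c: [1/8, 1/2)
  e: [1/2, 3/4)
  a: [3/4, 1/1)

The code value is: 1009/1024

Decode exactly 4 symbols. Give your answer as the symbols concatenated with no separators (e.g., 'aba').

Step 1: interval [0/1, 1/1), width = 1/1 - 0/1 = 1/1
  'f': [0/1 + 1/1*0/1, 0/1 + 1/1*1/8) = [0/1, 1/8)
  'c': [0/1 + 1/1*1/8, 0/1 + 1/1*1/2) = [1/8, 1/2)
  'e': [0/1 + 1/1*1/2, 0/1 + 1/1*3/4) = [1/2, 3/4)
  'a': [0/1 + 1/1*3/4, 0/1 + 1/1*1/1) = [3/4, 1/1) <- contains code 1009/1024
  emit 'a', narrow to [3/4, 1/1)
Step 2: interval [3/4, 1/1), width = 1/1 - 3/4 = 1/4
  'f': [3/4 + 1/4*0/1, 3/4 + 1/4*1/8) = [3/4, 25/32)
  'c': [3/4 + 1/4*1/8, 3/4 + 1/4*1/2) = [25/32, 7/8)
  'e': [3/4 + 1/4*1/2, 3/4 + 1/4*3/4) = [7/8, 15/16)
  'a': [3/4 + 1/4*3/4, 3/4 + 1/4*1/1) = [15/16, 1/1) <- contains code 1009/1024
  emit 'a', narrow to [15/16, 1/1)
Step 3: interval [15/16, 1/1), width = 1/1 - 15/16 = 1/16
  'f': [15/16 + 1/16*0/1, 15/16 + 1/16*1/8) = [15/16, 121/128)
  'c': [15/16 + 1/16*1/8, 15/16 + 1/16*1/2) = [121/128, 31/32)
  'e': [15/16 + 1/16*1/2, 15/16 + 1/16*3/4) = [31/32, 63/64)
  'a': [15/16 + 1/16*3/4, 15/16 + 1/16*1/1) = [63/64, 1/1) <- contains code 1009/1024
  emit 'a', narrow to [63/64, 1/1)
Step 4: interval [63/64, 1/1), width = 1/1 - 63/64 = 1/64
  'f': [63/64 + 1/64*0/1, 63/64 + 1/64*1/8) = [63/64, 505/512) <- contains code 1009/1024
  'c': [63/64 + 1/64*1/8, 63/64 + 1/64*1/2) = [505/512, 127/128)
  'e': [63/64 + 1/64*1/2, 63/64 + 1/64*3/4) = [127/128, 255/256)
  'a': [63/64 + 1/64*3/4, 63/64 + 1/64*1/1) = [255/256, 1/1)
  emit 'f', narrow to [63/64, 505/512)

Answer: aaaf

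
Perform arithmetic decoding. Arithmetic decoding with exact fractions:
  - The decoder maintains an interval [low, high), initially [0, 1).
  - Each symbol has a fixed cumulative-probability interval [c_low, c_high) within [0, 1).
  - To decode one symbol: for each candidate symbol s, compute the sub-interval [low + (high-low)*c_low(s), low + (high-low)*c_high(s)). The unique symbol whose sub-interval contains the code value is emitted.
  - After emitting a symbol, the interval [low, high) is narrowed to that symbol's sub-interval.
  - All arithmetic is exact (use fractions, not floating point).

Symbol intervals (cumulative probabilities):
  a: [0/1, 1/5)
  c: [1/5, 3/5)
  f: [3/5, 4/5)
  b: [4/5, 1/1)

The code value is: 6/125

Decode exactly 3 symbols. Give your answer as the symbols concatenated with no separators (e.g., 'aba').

Answer: aca

Derivation:
Step 1: interval [0/1, 1/1), width = 1/1 - 0/1 = 1/1
  'a': [0/1 + 1/1*0/1, 0/1 + 1/1*1/5) = [0/1, 1/5) <- contains code 6/125
  'c': [0/1 + 1/1*1/5, 0/1 + 1/1*3/5) = [1/5, 3/5)
  'f': [0/1 + 1/1*3/5, 0/1 + 1/1*4/5) = [3/5, 4/5)
  'b': [0/1 + 1/1*4/5, 0/1 + 1/1*1/1) = [4/5, 1/1)
  emit 'a', narrow to [0/1, 1/5)
Step 2: interval [0/1, 1/5), width = 1/5 - 0/1 = 1/5
  'a': [0/1 + 1/5*0/1, 0/1 + 1/5*1/5) = [0/1, 1/25)
  'c': [0/1 + 1/5*1/5, 0/1 + 1/5*3/5) = [1/25, 3/25) <- contains code 6/125
  'f': [0/1 + 1/5*3/5, 0/1 + 1/5*4/5) = [3/25, 4/25)
  'b': [0/1 + 1/5*4/5, 0/1 + 1/5*1/1) = [4/25, 1/5)
  emit 'c', narrow to [1/25, 3/25)
Step 3: interval [1/25, 3/25), width = 3/25 - 1/25 = 2/25
  'a': [1/25 + 2/25*0/1, 1/25 + 2/25*1/5) = [1/25, 7/125) <- contains code 6/125
  'c': [1/25 + 2/25*1/5, 1/25 + 2/25*3/5) = [7/125, 11/125)
  'f': [1/25 + 2/25*3/5, 1/25 + 2/25*4/5) = [11/125, 13/125)
  'b': [1/25 + 2/25*4/5, 1/25 + 2/25*1/1) = [13/125, 3/25)
  emit 'a', narrow to [1/25, 7/125)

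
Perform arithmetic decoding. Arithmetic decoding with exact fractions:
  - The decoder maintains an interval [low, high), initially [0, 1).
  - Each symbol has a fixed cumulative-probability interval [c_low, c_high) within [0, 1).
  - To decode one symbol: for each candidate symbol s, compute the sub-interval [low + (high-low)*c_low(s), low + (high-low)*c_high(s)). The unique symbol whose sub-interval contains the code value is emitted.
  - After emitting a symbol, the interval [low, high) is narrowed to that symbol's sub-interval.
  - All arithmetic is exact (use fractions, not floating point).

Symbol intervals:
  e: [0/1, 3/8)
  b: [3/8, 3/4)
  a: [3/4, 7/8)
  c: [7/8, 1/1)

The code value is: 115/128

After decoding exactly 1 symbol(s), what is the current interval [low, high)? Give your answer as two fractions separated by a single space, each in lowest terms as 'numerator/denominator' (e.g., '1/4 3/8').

Answer: 7/8 1/1

Derivation:
Step 1: interval [0/1, 1/1), width = 1/1 - 0/1 = 1/1
  'e': [0/1 + 1/1*0/1, 0/1 + 1/1*3/8) = [0/1, 3/8)
  'b': [0/1 + 1/1*3/8, 0/1 + 1/1*3/4) = [3/8, 3/4)
  'a': [0/1 + 1/1*3/4, 0/1 + 1/1*7/8) = [3/4, 7/8)
  'c': [0/1 + 1/1*7/8, 0/1 + 1/1*1/1) = [7/8, 1/1) <- contains code 115/128
  emit 'c', narrow to [7/8, 1/1)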